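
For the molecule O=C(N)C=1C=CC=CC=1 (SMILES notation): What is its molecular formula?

Walk through each heavy atom and fill implicit hydrogens from standard valence (C 4, N 3, O 2, S 2, halogen 1):
  atom 1: O, bond orders sum to 2 (valence 2) → 0 H
  atom 2: C, bond orders sum to 4 (valence 4) → 0 H
  atom 3: N, bond orders sum to 1 (valence 3) → 2 H
  atom 4: C, bond orders sum to 4 (valence 4) → 0 H
  atom 5: C, bond orders sum to 3 (valence 4) → 1 H
  atom 6: C, bond orders sum to 3 (valence 4) → 1 H
  atom 7: C, bond orders sum to 3 (valence 4) → 1 H
  atom 8: C, bond orders sum to 3 (valence 4) → 1 H
  atom 9: C, bond orders sum to 3 (valence 4) → 1 H
Totals → C:7, H:7, N:1, O:1.
In Hill order: C7H7NO.

C7H7NO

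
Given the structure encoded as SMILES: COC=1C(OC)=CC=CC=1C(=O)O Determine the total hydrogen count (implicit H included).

10

Walk through each heavy atom and fill implicit hydrogens from standard valence (C 4, N 3, O 2, S 2, halogen 1):
  atom 1: C, bond orders sum to 1 (valence 4) → 3 H
  atom 2: O, bond orders sum to 2 (valence 2) → 0 H
  atom 3: C, bond orders sum to 4 (valence 4) → 0 H
  atom 4: C, bond orders sum to 4 (valence 4) → 0 H
  atom 5: O, bond orders sum to 2 (valence 2) → 0 H
  atom 6: C, bond orders sum to 1 (valence 4) → 3 H
  atom 7: C, bond orders sum to 3 (valence 4) → 1 H
  atom 8: C, bond orders sum to 3 (valence 4) → 1 H
  atom 9: C, bond orders sum to 3 (valence 4) → 1 H
  atom 10: C, bond orders sum to 4 (valence 4) → 0 H
  atom 11: C, bond orders sum to 4 (valence 4) → 0 H
  atom 12: O, bond orders sum to 2 (valence 2) → 0 H
  atom 13: O, bond orders sum to 1 (valence 2) → 1 H
Total hydrogens: 10.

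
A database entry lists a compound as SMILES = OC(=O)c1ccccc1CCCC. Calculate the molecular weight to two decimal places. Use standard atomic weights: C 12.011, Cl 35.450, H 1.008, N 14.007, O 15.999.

First, the molecular formula is C11H14O2 (counting implicit H from valence).
  C: 11 × 12.011 = 132.121
  H: 14 × 1.008 = 14.112
  O: 2 × 15.999 = 31.998
Sum: 11×12.011 + 14×1.008 + 2×15.999 = 178.231 → 178.23 g/mol.

178.23 g/mol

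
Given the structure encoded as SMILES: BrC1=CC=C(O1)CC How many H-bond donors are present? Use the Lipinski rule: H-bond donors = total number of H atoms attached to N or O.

0

Donors: find every N or O and count the H atoms it carries.
  atom 6 (O): bond orders sum to 2 → 0 H
Lipinski HBD = 0.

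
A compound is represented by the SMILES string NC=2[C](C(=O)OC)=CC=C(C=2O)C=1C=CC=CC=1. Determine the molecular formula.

C14H13NO3

Walk through each heavy atom and fill implicit hydrogens from standard valence (C 4, N 3, O 2, S 2, halogen 1):
  atom 1: N, bond orders sum to 1 (valence 3) → 2 H
  atom 2: C, bond orders sum to 4 (valence 4) → 0 H
  atom 3: C with explicit H count 0
  atom 4: C, bond orders sum to 4 (valence 4) → 0 H
  atom 5: O, bond orders sum to 2 (valence 2) → 0 H
  atom 6: O, bond orders sum to 2 (valence 2) → 0 H
  atom 7: C, bond orders sum to 1 (valence 4) → 3 H
  atom 8: C, bond orders sum to 3 (valence 4) → 1 H
  atom 9: C, bond orders sum to 3 (valence 4) → 1 H
  atom 10: C, bond orders sum to 4 (valence 4) → 0 H
  atom 11: C, bond orders sum to 4 (valence 4) → 0 H
  atom 12: O, bond orders sum to 1 (valence 2) → 1 H
  atom 13: C, bond orders sum to 4 (valence 4) → 0 H
  atom 14: C, bond orders sum to 3 (valence 4) → 1 H
  atom 15: C, bond orders sum to 3 (valence 4) → 1 H
  atom 16: C, bond orders sum to 3 (valence 4) → 1 H
  atom 17: C, bond orders sum to 3 (valence 4) → 1 H
  atom 18: C, bond orders sum to 3 (valence 4) → 1 H
Totals → C:14, H:13, N:1, O:3.
In Hill order: C14H13NO3.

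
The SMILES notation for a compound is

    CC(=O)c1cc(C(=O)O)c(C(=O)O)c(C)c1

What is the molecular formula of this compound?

Walk through each heavy atom and fill implicit hydrogens from standard valence (C 4, N 3, O 2, S 2, halogen 1); for lowercase aromatic atoms, an aromatic c carries 1 H when it has two neighbours and 0 H with three, and aromatic n carries 0 H:
  atom 1: C, bond orders sum to 1 (valence 4) → 3 H
  atom 2: C, bond orders sum to 4 (valence 4) → 0 H
  atom 3: O, bond orders sum to 2 (valence 2) → 0 H
  atom 4: aromatic c, 3 neighbours → 0 H
  atom 5: aromatic c, 2 neighbours → 1 H
  atom 6: aromatic c, 3 neighbours → 0 H
  atom 7: C, bond orders sum to 4 (valence 4) → 0 H
  atom 8: O, bond orders sum to 2 (valence 2) → 0 H
  atom 9: O, bond orders sum to 1 (valence 2) → 1 H
  atom 10: aromatic c, 3 neighbours → 0 H
  atom 11: C, bond orders sum to 4 (valence 4) → 0 H
  atom 12: O, bond orders sum to 2 (valence 2) → 0 H
  atom 13: O, bond orders sum to 1 (valence 2) → 1 H
  atom 14: aromatic c, 3 neighbours → 0 H
  atom 15: C, bond orders sum to 1 (valence 4) → 3 H
  atom 16: aromatic c, 2 neighbours → 1 H
Totals → C:11, H:10, O:5.
In Hill order: C11H10O5.

C11H10O5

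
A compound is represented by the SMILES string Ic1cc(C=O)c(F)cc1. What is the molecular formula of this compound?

Walk through each heavy atom and fill implicit hydrogens from standard valence (C 4, N 3, O 2, S 2, halogen 1); for lowercase aromatic atoms, an aromatic c carries 1 H when it has two neighbours and 0 H with three, and aromatic n carries 0 H:
  atom 1: I (halogen, monovalent) → 0 H
  atom 2: aromatic c, 3 neighbours → 0 H
  atom 3: aromatic c, 2 neighbours → 1 H
  atom 4: aromatic c, 3 neighbours → 0 H
  atom 5: C, bond orders sum to 3 (valence 4) → 1 H
  atom 6: O, bond orders sum to 2 (valence 2) → 0 H
  atom 7: aromatic c, 3 neighbours → 0 H
  atom 8: F (halogen, monovalent) → 0 H
  atom 9: aromatic c, 2 neighbours → 1 H
  atom 10: aromatic c, 2 neighbours → 1 H
Totals → C:7, H:4, F:1, I:1, O:1.
In Hill order: C7H4FIO.

C7H4FIO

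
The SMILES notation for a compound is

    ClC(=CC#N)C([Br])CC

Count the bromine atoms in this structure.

1

Scan the SMILES for Br atoms (remember two-letter symbols like Cl and Br are single atoms).
Bromine count: 1.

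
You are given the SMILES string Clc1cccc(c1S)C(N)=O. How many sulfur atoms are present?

Scan the SMILES for S atoms (remember two-letter symbols like Cl and Br are single atoms).
Sulfur count: 1.

1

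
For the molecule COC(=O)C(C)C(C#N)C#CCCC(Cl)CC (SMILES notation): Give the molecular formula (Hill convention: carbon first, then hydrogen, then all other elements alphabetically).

C13H18ClNO2

Walk through each heavy atom and fill implicit hydrogens from standard valence (C 4, N 3, O 2, S 2, halogen 1):
  atom 1: C, bond orders sum to 1 (valence 4) → 3 H
  atom 2: O, bond orders sum to 2 (valence 2) → 0 H
  atom 3: C, bond orders sum to 4 (valence 4) → 0 H
  atom 4: O, bond orders sum to 2 (valence 2) → 0 H
  atom 5: C, bond orders sum to 3 (valence 4) → 1 H
  atom 6: C, bond orders sum to 1 (valence 4) → 3 H
  atom 7: C, bond orders sum to 3 (valence 4) → 1 H
  atom 8: C, bond orders sum to 4 (valence 4) → 0 H
  atom 9: N, bond orders sum to 3 (valence 3) → 0 H
  atom 10: C, bond orders sum to 4 (valence 4) → 0 H
  atom 11: C, bond orders sum to 4 (valence 4) → 0 H
  atom 12: C, bond orders sum to 2 (valence 4) → 2 H
  atom 13: C, bond orders sum to 2 (valence 4) → 2 H
  atom 14: C, bond orders sum to 3 (valence 4) → 1 H
  atom 15: Cl (halogen, monovalent) → 0 H
  atom 16: C, bond orders sum to 2 (valence 4) → 2 H
  atom 17: C, bond orders sum to 1 (valence 4) → 3 H
Totals → C:13, H:18, Cl:1, N:1, O:2.
In Hill order: C13H18ClNO2.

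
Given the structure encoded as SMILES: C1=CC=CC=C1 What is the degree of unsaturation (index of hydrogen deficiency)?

4

Degree of unsaturation = (number of rings) + (number of π bonds).
Ring closures in the SMILES: 1.
π bonds: 3 double bonds (each 1 DoU) → 3 DoU from unsaturation.
Total DoU = 1 + 3 = 4.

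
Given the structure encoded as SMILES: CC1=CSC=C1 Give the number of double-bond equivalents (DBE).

3

Molecular formula: C5H6S.
DoU = (2C + 2 + N − H − X) / 2, where X is the halogen count and O/S are ignored.
    = (2·5 + 2 + 0 − 6 − 0) / 2 = 6 / 2 = 3.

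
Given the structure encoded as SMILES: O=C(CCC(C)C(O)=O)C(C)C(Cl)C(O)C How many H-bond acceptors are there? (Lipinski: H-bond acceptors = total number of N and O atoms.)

4

N atoms: 0; O atoms: 4.
Lipinski HBA = 0 + 4 = 4.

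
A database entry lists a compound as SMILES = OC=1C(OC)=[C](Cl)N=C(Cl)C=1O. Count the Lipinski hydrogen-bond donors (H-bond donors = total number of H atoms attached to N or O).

2

Donors: find every N or O and count the H atoms it carries.
  atom 1 (O): bond orders sum to 1 → 1 H
  atom 4 (O): bond orders sum to 2 → 0 H
  atom 8 (N): bond orders sum to 3 → 0 H
  atom 12 (O): bond orders sum to 1 → 1 H
Lipinski HBD = 2.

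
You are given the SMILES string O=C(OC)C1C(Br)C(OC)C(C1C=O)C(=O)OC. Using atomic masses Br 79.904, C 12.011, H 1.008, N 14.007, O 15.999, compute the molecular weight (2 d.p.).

323.14 g/mol

First, the molecular formula is C11H15BrO6 (counting implicit H from valence).
  Br: 1 × 79.904 = 79.904
  C: 11 × 12.011 = 132.121
  H: 15 × 1.008 = 15.120
  O: 6 × 15.999 = 95.994
Sum: 1×79.904 + 11×12.011 + 15×1.008 + 6×15.999 = 323.139 → 323.14 g/mol.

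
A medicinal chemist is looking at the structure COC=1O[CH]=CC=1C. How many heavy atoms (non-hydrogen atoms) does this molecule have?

8

Every atom symbol written in the SMILES (organic subset) is one heavy atom; implicit H are not written.
Heavy atoms by element → C:6, O:2.
Total: 8.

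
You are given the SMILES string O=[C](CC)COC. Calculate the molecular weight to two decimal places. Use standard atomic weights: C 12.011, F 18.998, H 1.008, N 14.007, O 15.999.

First, the molecular formula is C5H10O2 (counting implicit H from valence).
  C: 5 × 12.011 = 60.055
  H: 10 × 1.008 = 10.080
  O: 2 × 15.999 = 31.998
Sum: 5×12.011 + 10×1.008 + 2×15.999 = 102.133 → 102.13 g/mol.

102.13 g/mol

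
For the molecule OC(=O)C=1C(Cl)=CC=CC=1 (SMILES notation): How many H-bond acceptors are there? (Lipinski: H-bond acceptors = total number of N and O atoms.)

N atoms: 0; O atoms: 2.
Lipinski HBA = 0 + 2 = 2.

2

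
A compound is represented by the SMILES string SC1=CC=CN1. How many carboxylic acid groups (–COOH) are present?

0

Scan the SMILES for the carboxylic acid motif — none present.
Groups that are present: 1 thiol.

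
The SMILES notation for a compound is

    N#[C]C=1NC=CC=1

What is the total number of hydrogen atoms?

Walk through each heavy atom and fill implicit hydrogens from standard valence (C 4, N 3, O 2, S 2, halogen 1):
  atom 1: N, bond orders sum to 3 (valence 3) → 0 H
  atom 2: C with explicit H count 0
  atom 3: C, bond orders sum to 4 (valence 4) → 0 H
  atom 4: N, bond orders sum to 2 (valence 3) → 1 H
  atom 5: C, bond orders sum to 3 (valence 4) → 1 H
  atom 6: C, bond orders sum to 3 (valence 4) → 1 H
  atom 7: C, bond orders sum to 3 (valence 4) → 1 H
Total hydrogens: 4.

4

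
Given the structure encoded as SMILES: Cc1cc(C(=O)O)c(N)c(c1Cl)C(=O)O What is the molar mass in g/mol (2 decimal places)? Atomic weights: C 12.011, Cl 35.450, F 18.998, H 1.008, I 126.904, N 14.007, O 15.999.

229.62 g/mol

First, the molecular formula is C9H8ClNO4 (counting implicit H from valence).
  C: 9 × 12.011 = 108.099
  Cl: 1 × 35.450 = 35.450
  H: 8 × 1.008 = 8.064
  N: 1 × 14.007 = 14.007
  O: 4 × 15.999 = 63.996
Sum: 9×12.011 + 1×35.450 + 8×1.008 + 1×14.007 + 4×15.999 = 229.616 → 229.62 g/mol.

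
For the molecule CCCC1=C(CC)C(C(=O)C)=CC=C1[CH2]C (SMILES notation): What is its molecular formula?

Walk through each heavy atom and fill implicit hydrogens from standard valence (C 4, N 3, O 2, S 2, halogen 1):
  atom 1: C, bond orders sum to 1 (valence 4) → 3 H
  atom 2: C, bond orders sum to 2 (valence 4) → 2 H
  atom 3: C, bond orders sum to 2 (valence 4) → 2 H
  atom 4: C, bond orders sum to 4 (valence 4) → 0 H
  atom 5: C, bond orders sum to 4 (valence 4) → 0 H
  atom 6: C, bond orders sum to 2 (valence 4) → 2 H
  atom 7: C, bond orders sum to 1 (valence 4) → 3 H
  atom 8: C, bond orders sum to 4 (valence 4) → 0 H
  atom 9: C, bond orders sum to 4 (valence 4) → 0 H
  atom 10: O, bond orders sum to 2 (valence 2) → 0 H
  atom 11: C, bond orders sum to 1 (valence 4) → 3 H
  atom 12: C, bond orders sum to 3 (valence 4) → 1 H
  atom 13: C, bond orders sum to 3 (valence 4) → 1 H
  atom 14: C, bond orders sum to 4 (valence 4) → 0 H
  atom 15: C with explicit H count 2
  atom 16: C, bond orders sum to 1 (valence 4) → 3 H
Totals → C:15, H:22, O:1.
In Hill order: C15H22O.

C15H22O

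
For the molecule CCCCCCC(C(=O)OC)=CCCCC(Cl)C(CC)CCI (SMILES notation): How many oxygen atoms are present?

2

Scan the SMILES for O atoms (remember two-letter symbols like Cl and Br are single atoms).
Oxygen count: 2.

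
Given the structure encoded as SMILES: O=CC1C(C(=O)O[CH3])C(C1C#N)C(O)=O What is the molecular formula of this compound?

C9H9NO5

Walk through each heavy atom and fill implicit hydrogens from standard valence (C 4, N 3, O 2, S 2, halogen 1):
  atom 1: O, bond orders sum to 2 (valence 2) → 0 H
  atom 2: C, bond orders sum to 3 (valence 4) → 1 H
  atom 3: C, bond orders sum to 3 (valence 4) → 1 H
  atom 4: C, bond orders sum to 3 (valence 4) → 1 H
  atom 5: C, bond orders sum to 4 (valence 4) → 0 H
  atom 6: O, bond orders sum to 2 (valence 2) → 0 H
  atom 7: O, bond orders sum to 2 (valence 2) → 0 H
  atom 8: C with explicit H count 3
  atom 9: C, bond orders sum to 3 (valence 4) → 1 H
  atom 10: C, bond orders sum to 3 (valence 4) → 1 H
  atom 11: C, bond orders sum to 4 (valence 4) → 0 H
  atom 12: N, bond orders sum to 3 (valence 3) → 0 H
  atom 13: C, bond orders sum to 4 (valence 4) → 0 H
  atom 14: O, bond orders sum to 1 (valence 2) → 1 H
  atom 15: O, bond orders sum to 2 (valence 2) → 0 H
Totals → C:9, H:9, N:1, O:5.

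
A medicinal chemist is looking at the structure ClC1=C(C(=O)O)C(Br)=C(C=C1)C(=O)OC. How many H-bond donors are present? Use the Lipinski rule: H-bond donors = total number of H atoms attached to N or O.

Donors: find every N or O and count the H atoms it carries.
  atom 5 (O): bond orders sum to 2 → 0 H
  atom 6 (O): bond orders sum to 1 → 1 H
  atom 13 (O): bond orders sum to 2 → 0 H
  atom 14 (O): bond orders sum to 2 → 0 H
Lipinski HBD = 1.

1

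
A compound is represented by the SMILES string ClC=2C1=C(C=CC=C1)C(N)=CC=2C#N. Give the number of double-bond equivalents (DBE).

Molecular formula: C11H7ClN2.
DoU = (2C + 2 + N − H − X) / 2, where X is the halogen count and O/S are ignored.
    = (2·11 + 2 + 2 − 7 − 1) / 2 = 18 / 2 = 9.

9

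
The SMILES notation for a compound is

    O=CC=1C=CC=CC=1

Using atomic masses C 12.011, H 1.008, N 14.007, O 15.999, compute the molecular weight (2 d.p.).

106.12 g/mol

First, the molecular formula is C7H6O (counting implicit H from valence).
  C: 7 × 12.011 = 84.077
  H: 6 × 1.008 = 6.048
  O: 1 × 15.999 = 15.999
Sum: 7×12.011 + 6×1.008 + 1×15.999 = 106.124 → 106.12 g/mol.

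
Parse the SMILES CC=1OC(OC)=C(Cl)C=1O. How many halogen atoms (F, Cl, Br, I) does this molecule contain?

Halogen atoms appear at heavy-atom position 8 (1×Cl).
Other groups present: 1 ether, 1 hydroxyl.
Halogen count: 1.

1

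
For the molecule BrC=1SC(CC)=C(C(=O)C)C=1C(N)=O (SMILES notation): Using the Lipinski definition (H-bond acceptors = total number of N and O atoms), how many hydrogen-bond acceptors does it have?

3

N atoms: 1; O atoms: 2.
Lipinski HBA = 1 + 2 = 3.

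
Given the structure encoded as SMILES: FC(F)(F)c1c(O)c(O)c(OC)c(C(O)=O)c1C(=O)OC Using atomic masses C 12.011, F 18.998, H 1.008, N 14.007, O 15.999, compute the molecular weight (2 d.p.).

First, the molecular formula is C11H9F3O7 (counting implicit H from valence).
  C: 11 × 12.011 = 132.121
  F: 3 × 18.998 = 56.994
  H: 9 × 1.008 = 9.072
  O: 7 × 15.999 = 111.993
Sum: 11×12.011 + 3×18.998 + 9×1.008 + 7×15.999 = 310.180 → 310.18 g/mol.

310.18 g/mol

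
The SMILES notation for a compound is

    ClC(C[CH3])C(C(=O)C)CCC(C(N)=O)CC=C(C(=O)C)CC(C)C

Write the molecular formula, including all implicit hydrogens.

Walk through each heavy atom and fill implicit hydrogens from standard valence (C 4, N 3, O 2, S 2, halogen 1):
  atom 1: Cl (halogen, monovalent) → 0 H
  atom 2: C, bond orders sum to 3 (valence 4) → 1 H
  atom 3: C, bond orders sum to 2 (valence 4) → 2 H
  atom 4: C with explicit H count 3
  atom 5: C, bond orders sum to 3 (valence 4) → 1 H
  atom 6: C, bond orders sum to 4 (valence 4) → 0 H
  atom 7: O, bond orders sum to 2 (valence 2) → 0 H
  atom 8: C, bond orders sum to 1 (valence 4) → 3 H
  atom 9: C, bond orders sum to 2 (valence 4) → 2 H
  atom 10: C, bond orders sum to 2 (valence 4) → 2 H
  atom 11: C, bond orders sum to 3 (valence 4) → 1 H
  atom 12: C, bond orders sum to 4 (valence 4) → 0 H
  atom 13: N, bond orders sum to 1 (valence 3) → 2 H
  atom 14: O, bond orders sum to 2 (valence 2) → 0 H
  atom 15: C, bond orders sum to 2 (valence 4) → 2 H
  atom 16: C, bond orders sum to 3 (valence 4) → 1 H
  atom 17: C, bond orders sum to 4 (valence 4) → 0 H
  atom 18: C, bond orders sum to 4 (valence 4) → 0 H
  atom 19: O, bond orders sum to 2 (valence 2) → 0 H
  atom 20: C, bond orders sum to 1 (valence 4) → 3 H
  atom 21: C, bond orders sum to 2 (valence 4) → 2 H
  atom 22: C, bond orders sum to 3 (valence 4) → 1 H
  atom 23: C, bond orders sum to 1 (valence 4) → 3 H
  atom 24: C, bond orders sum to 1 (valence 4) → 3 H
Totals → C:19, H:32, Cl:1, N:1, O:3.
In Hill order: C19H32ClNO3.

C19H32ClNO3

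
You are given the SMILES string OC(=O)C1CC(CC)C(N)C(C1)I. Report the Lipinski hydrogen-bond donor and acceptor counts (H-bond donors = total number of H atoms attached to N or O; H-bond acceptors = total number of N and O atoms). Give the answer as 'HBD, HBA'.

Donors: find every N or O and count the H atoms it carries.
  atom 1 (O): bond orders sum to 1 → 1 H
  atom 3 (O): bond orders sum to 2 → 0 H
  atom 10 (N): bond orders sum to 1 → 2 H
Lipinski HBD = 3.
Acceptors: N atoms = 1, O atoms = 2 → HBA = 3.

3, 3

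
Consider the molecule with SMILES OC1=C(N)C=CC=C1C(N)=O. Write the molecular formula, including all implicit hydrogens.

Walk through each heavy atom and fill implicit hydrogens from standard valence (C 4, N 3, O 2, S 2, halogen 1):
  atom 1: O, bond orders sum to 1 (valence 2) → 1 H
  atom 2: C, bond orders sum to 4 (valence 4) → 0 H
  atom 3: C, bond orders sum to 4 (valence 4) → 0 H
  atom 4: N, bond orders sum to 1 (valence 3) → 2 H
  atom 5: C, bond orders sum to 3 (valence 4) → 1 H
  atom 6: C, bond orders sum to 3 (valence 4) → 1 H
  atom 7: C, bond orders sum to 3 (valence 4) → 1 H
  atom 8: C, bond orders sum to 4 (valence 4) → 0 H
  atom 9: C, bond orders sum to 4 (valence 4) → 0 H
  atom 10: N, bond orders sum to 1 (valence 3) → 2 H
  atom 11: O, bond orders sum to 2 (valence 2) → 0 H
Totals → C:7, H:8, N:2, O:2.

C7H8N2O2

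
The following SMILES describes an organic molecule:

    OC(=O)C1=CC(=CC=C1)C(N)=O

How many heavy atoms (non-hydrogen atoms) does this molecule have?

Every atom symbol written in the SMILES (organic subset) is one heavy atom; implicit H are not written.
Heavy atoms by element → C:8, N:1, O:3.
Total: 12.

12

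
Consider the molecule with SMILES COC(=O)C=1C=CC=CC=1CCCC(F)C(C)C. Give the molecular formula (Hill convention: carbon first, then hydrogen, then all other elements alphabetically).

Walk through each heavy atom and fill implicit hydrogens from standard valence (C 4, N 3, O 2, S 2, halogen 1):
  atom 1: C, bond orders sum to 1 (valence 4) → 3 H
  atom 2: O, bond orders sum to 2 (valence 2) → 0 H
  atom 3: C, bond orders sum to 4 (valence 4) → 0 H
  atom 4: O, bond orders sum to 2 (valence 2) → 0 H
  atom 5: C, bond orders sum to 4 (valence 4) → 0 H
  atom 6: C, bond orders sum to 3 (valence 4) → 1 H
  atom 7: C, bond orders sum to 3 (valence 4) → 1 H
  atom 8: C, bond orders sum to 3 (valence 4) → 1 H
  atom 9: C, bond orders sum to 3 (valence 4) → 1 H
  atom 10: C, bond orders sum to 4 (valence 4) → 0 H
  atom 11: C, bond orders sum to 2 (valence 4) → 2 H
  atom 12: C, bond orders sum to 2 (valence 4) → 2 H
  atom 13: C, bond orders sum to 2 (valence 4) → 2 H
  atom 14: C, bond orders sum to 3 (valence 4) → 1 H
  atom 15: F (halogen, monovalent) → 0 H
  atom 16: C, bond orders sum to 3 (valence 4) → 1 H
  atom 17: C, bond orders sum to 1 (valence 4) → 3 H
  atom 18: C, bond orders sum to 1 (valence 4) → 3 H
Totals → C:15, H:21, F:1, O:2.
In Hill order: C15H21FO2.

C15H21FO2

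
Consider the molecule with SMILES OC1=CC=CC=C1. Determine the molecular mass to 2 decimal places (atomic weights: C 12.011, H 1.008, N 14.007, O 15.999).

First, the molecular formula is C6H6O (counting implicit H from valence).
  C: 6 × 12.011 = 72.066
  H: 6 × 1.008 = 6.048
  O: 1 × 15.999 = 15.999
Sum: 6×12.011 + 6×1.008 + 1×15.999 = 94.113 → 94.11 g/mol.

94.11 g/mol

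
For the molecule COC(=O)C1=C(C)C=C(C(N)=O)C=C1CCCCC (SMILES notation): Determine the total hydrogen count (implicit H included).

21

Walk through each heavy atom and fill implicit hydrogens from standard valence (C 4, N 3, O 2, S 2, halogen 1):
  atom 1: C, bond orders sum to 1 (valence 4) → 3 H
  atom 2: O, bond orders sum to 2 (valence 2) → 0 H
  atom 3: C, bond orders sum to 4 (valence 4) → 0 H
  atom 4: O, bond orders sum to 2 (valence 2) → 0 H
  atom 5: C, bond orders sum to 4 (valence 4) → 0 H
  atom 6: C, bond orders sum to 4 (valence 4) → 0 H
  atom 7: C, bond orders sum to 1 (valence 4) → 3 H
  atom 8: C, bond orders sum to 3 (valence 4) → 1 H
  atom 9: C, bond orders sum to 4 (valence 4) → 0 H
  atom 10: C, bond orders sum to 4 (valence 4) → 0 H
  atom 11: N, bond orders sum to 1 (valence 3) → 2 H
  atom 12: O, bond orders sum to 2 (valence 2) → 0 H
  atom 13: C, bond orders sum to 3 (valence 4) → 1 H
  atom 14: C, bond orders sum to 4 (valence 4) → 0 H
  atom 15: C, bond orders sum to 2 (valence 4) → 2 H
  atom 16: C, bond orders sum to 2 (valence 4) → 2 H
  atom 17: C, bond orders sum to 2 (valence 4) → 2 H
  atom 18: C, bond orders sum to 2 (valence 4) → 2 H
  atom 19: C, bond orders sum to 1 (valence 4) → 3 H
Total hydrogens: 21.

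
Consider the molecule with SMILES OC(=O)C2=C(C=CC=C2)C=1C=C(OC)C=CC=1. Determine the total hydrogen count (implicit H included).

Walk through each heavy atom and fill implicit hydrogens from standard valence (C 4, N 3, O 2, S 2, halogen 1):
  atom 1: O, bond orders sum to 1 (valence 2) → 1 H
  atom 2: C, bond orders sum to 4 (valence 4) → 0 H
  atom 3: O, bond orders sum to 2 (valence 2) → 0 H
  atom 4: C, bond orders sum to 4 (valence 4) → 0 H
  atom 5: C, bond orders sum to 4 (valence 4) → 0 H
  atom 6: C, bond orders sum to 3 (valence 4) → 1 H
  atom 7: C, bond orders sum to 3 (valence 4) → 1 H
  atom 8: C, bond orders sum to 3 (valence 4) → 1 H
  atom 9: C, bond orders sum to 3 (valence 4) → 1 H
  atom 10: C, bond orders sum to 4 (valence 4) → 0 H
  atom 11: C, bond orders sum to 3 (valence 4) → 1 H
  atom 12: C, bond orders sum to 4 (valence 4) → 0 H
  atom 13: O, bond orders sum to 2 (valence 2) → 0 H
  atom 14: C, bond orders sum to 1 (valence 4) → 3 H
  atom 15: C, bond orders sum to 3 (valence 4) → 1 H
  atom 16: C, bond orders sum to 3 (valence 4) → 1 H
  atom 17: C, bond orders sum to 3 (valence 4) → 1 H
Total hydrogens: 12.

12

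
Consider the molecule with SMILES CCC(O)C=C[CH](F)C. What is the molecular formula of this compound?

Walk through each heavy atom and fill implicit hydrogens from standard valence (C 4, N 3, O 2, S 2, halogen 1):
  atom 1: C, bond orders sum to 1 (valence 4) → 3 H
  atom 2: C, bond orders sum to 2 (valence 4) → 2 H
  atom 3: C, bond orders sum to 3 (valence 4) → 1 H
  atom 4: O, bond orders sum to 1 (valence 2) → 1 H
  atom 5: C, bond orders sum to 3 (valence 4) → 1 H
  atom 6: C, bond orders sum to 3 (valence 4) → 1 H
  atom 7: C with explicit H count 1
  atom 8: F (halogen, monovalent) → 0 H
  atom 9: C, bond orders sum to 1 (valence 4) → 3 H
Totals → C:7, H:13, F:1, O:1.
In Hill order: C7H13FO.

C7H13FO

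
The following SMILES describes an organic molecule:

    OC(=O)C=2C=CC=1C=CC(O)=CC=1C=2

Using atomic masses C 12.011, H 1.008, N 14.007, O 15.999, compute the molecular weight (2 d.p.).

First, the molecular formula is C11H8O3 (counting implicit H from valence).
  C: 11 × 12.011 = 132.121
  H: 8 × 1.008 = 8.064
  O: 3 × 15.999 = 47.997
Sum: 11×12.011 + 8×1.008 + 3×15.999 = 188.182 → 188.18 g/mol.

188.18 g/mol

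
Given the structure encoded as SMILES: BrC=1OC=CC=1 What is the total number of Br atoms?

Scan the SMILES for Br atoms (remember two-letter symbols like Cl and Br are single atoms).
Bromine count: 1.

1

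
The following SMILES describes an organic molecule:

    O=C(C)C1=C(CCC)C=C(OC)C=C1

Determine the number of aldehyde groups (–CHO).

0

Scan the SMILES for the aldehyde motif — none present.
Groups that are present: 1 ether, 1 ketone.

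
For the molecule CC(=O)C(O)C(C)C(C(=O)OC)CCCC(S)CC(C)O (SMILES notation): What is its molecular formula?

Walk through each heavy atom and fill implicit hydrogens from standard valence (C 4, N 3, O 2, S 2, halogen 1):
  atom 1: C, bond orders sum to 1 (valence 4) → 3 H
  atom 2: C, bond orders sum to 4 (valence 4) → 0 H
  atom 3: O, bond orders sum to 2 (valence 2) → 0 H
  atom 4: C, bond orders sum to 3 (valence 4) → 1 H
  atom 5: O, bond orders sum to 1 (valence 2) → 1 H
  atom 6: C, bond orders sum to 3 (valence 4) → 1 H
  atom 7: C, bond orders sum to 1 (valence 4) → 3 H
  atom 8: C, bond orders sum to 3 (valence 4) → 1 H
  atom 9: C, bond orders sum to 4 (valence 4) → 0 H
  atom 10: O, bond orders sum to 2 (valence 2) → 0 H
  atom 11: O, bond orders sum to 2 (valence 2) → 0 H
  atom 12: C, bond orders sum to 1 (valence 4) → 3 H
  atom 13: C, bond orders sum to 2 (valence 4) → 2 H
  atom 14: C, bond orders sum to 2 (valence 4) → 2 H
  atom 15: C, bond orders sum to 2 (valence 4) → 2 H
  atom 16: C, bond orders sum to 3 (valence 4) → 1 H
  atom 17: S, bond orders sum to 1 (valence 2) → 1 H
  atom 18: C, bond orders sum to 2 (valence 4) → 2 H
  atom 19: C, bond orders sum to 3 (valence 4) → 1 H
  atom 20: C, bond orders sum to 1 (valence 4) → 3 H
  atom 21: O, bond orders sum to 1 (valence 2) → 1 H
Totals → C:15, H:28, O:5, S:1.
In Hill order: C15H28O5S.

C15H28O5S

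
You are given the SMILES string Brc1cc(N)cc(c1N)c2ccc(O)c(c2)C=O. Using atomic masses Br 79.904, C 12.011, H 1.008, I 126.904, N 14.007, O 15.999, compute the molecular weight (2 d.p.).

First, the molecular formula is C13H11BrN2O2 (counting implicit H from valence).
  Br: 1 × 79.904 = 79.904
  C: 13 × 12.011 = 156.143
  H: 11 × 1.008 = 11.088
  N: 2 × 14.007 = 28.014
  O: 2 × 15.999 = 31.998
Sum: 1×79.904 + 13×12.011 + 11×1.008 + 2×14.007 + 2×15.999 = 307.147 → 307.15 g/mol.

307.15 g/mol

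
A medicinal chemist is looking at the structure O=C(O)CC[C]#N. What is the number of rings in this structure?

In SMILES, each pair of matching ring-closure digits denotes one ring-closing bond; the number of such bonds equals the number of independent rings.
Ring-closure bonds here: 0.

0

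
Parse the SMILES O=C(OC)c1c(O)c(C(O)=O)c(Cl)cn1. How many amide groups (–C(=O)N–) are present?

Scan the SMILES for the amide motif — none present.
Groups that are present: 1 carboxylic acid, 1 ester, 1 hydroxyl.

0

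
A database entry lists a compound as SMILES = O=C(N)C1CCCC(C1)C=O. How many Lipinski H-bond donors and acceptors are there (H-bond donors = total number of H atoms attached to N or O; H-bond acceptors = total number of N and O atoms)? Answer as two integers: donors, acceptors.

2, 3

Donors: find every N or O and count the H atoms it carries.
  atom 1 (O): bond orders sum to 2 → 0 H
  atom 3 (N): bond orders sum to 1 → 2 H
  atom 11 (O): bond orders sum to 2 → 0 H
Lipinski HBD = 2.
Acceptors: N atoms = 1, O atoms = 2 → HBA = 3.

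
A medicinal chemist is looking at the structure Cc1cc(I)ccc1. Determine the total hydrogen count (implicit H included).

Walk through each heavy atom and fill implicit hydrogens from standard valence (C 4, N 3, O 2, S 2, halogen 1); for lowercase aromatic atoms, an aromatic c carries 1 H when it has two neighbours and 0 H with three, and aromatic n carries 0 H:
  atom 1: C, bond orders sum to 1 (valence 4) → 3 H
  atom 2: aromatic c, 3 neighbours → 0 H
  atom 3: aromatic c, 2 neighbours → 1 H
  atom 4: aromatic c, 3 neighbours → 0 H
  atom 5: I (halogen, monovalent) → 0 H
  atom 6: aromatic c, 2 neighbours → 1 H
  atom 7: aromatic c, 2 neighbours → 1 H
  atom 8: aromatic c, 2 neighbours → 1 H
Total hydrogens: 7.

7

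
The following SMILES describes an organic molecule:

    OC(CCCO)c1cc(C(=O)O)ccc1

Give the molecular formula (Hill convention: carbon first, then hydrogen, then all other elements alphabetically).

Walk through each heavy atom and fill implicit hydrogens from standard valence (C 4, N 3, O 2, S 2, halogen 1); for lowercase aromatic atoms, an aromatic c carries 1 H when it has two neighbours and 0 H with three, and aromatic n carries 0 H:
  atom 1: O, bond orders sum to 1 (valence 2) → 1 H
  atom 2: C, bond orders sum to 3 (valence 4) → 1 H
  atom 3: C, bond orders sum to 2 (valence 4) → 2 H
  atom 4: C, bond orders sum to 2 (valence 4) → 2 H
  atom 5: C, bond orders sum to 2 (valence 4) → 2 H
  atom 6: O, bond orders sum to 1 (valence 2) → 1 H
  atom 7: aromatic c, 3 neighbours → 0 H
  atom 8: aromatic c, 2 neighbours → 1 H
  atom 9: aromatic c, 3 neighbours → 0 H
  atom 10: C, bond orders sum to 4 (valence 4) → 0 H
  atom 11: O, bond orders sum to 2 (valence 2) → 0 H
  atom 12: O, bond orders sum to 1 (valence 2) → 1 H
  atom 13: aromatic c, 2 neighbours → 1 H
  atom 14: aromatic c, 2 neighbours → 1 H
  atom 15: aromatic c, 2 neighbours → 1 H
Totals → C:11, H:14, O:4.
In Hill order: C11H14O4.

C11H14O4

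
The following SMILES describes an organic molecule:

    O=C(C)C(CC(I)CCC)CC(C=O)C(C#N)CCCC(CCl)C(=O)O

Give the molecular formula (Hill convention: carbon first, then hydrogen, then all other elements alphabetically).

C19H29ClINO4

Walk through each heavy atom and fill implicit hydrogens from standard valence (C 4, N 3, O 2, S 2, halogen 1):
  atom 1: O, bond orders sum to 2 (valence 2) → 0 H
  atom 2: C, bond orders sum to 4 (valence 4) → 0 H
  atom 3: C, bond orders sum to 1 (valence 4) → 3 H
  atom 4: C, bond orders sum to 3 (valence 4) → 1 H
  atom 5: C, bond orders sum to 2 (valence 4) → 2 H
  atom 6: C, bond orders sum to 3 (valence 4) → 1 H
  atom 7: I (halogen, monovalent) → 0 H
  atom 8: C, bond orders sum to 2 (valence 4) → 2 H
  atom 9: C, bond orders sum to 2 (valence 4) → 2 H
  atom 10: C, bond orders sum to 1 (valence 4) → 3 H
  atom 11: C, bond orders sum to 2 (valence 4) → 2 H
  atom 12: C, bond orders sum to 3 (valence 4) → 1 H
  atom 13: C, bond orders sum to 3 (valence 4) → 1 H
  atom 14: O, bond orders sum to 2 (valence 2) → 0 H
  atom 15: C, bond orders sum to 3 (valence 4) → 1 H
  atom 16: C, bond orders sum to 4 (valence 4) → 0 H
  atom 17: N, bond orders sum to 3 (valence 3) → 0 H
  atom 18: C, bond orders sum to 2 (valence 4) → 2 H
  atom 19: C, bond orders sum to 2 (valence 4) → 2 H
  atom 20: C, bond orders sum to 2 (valence 4) → 2 H
  atom 21: C, bond orders sum to 3 (valence 4) → 1 H
  atom 22: C, bond orders sum to 2 (valence 4) → 2 H
  atom 23: Cl (halogen, monovalent) → 0 H
  atom 24: C, bond orders sum to 4 (valence 4) → 0 H
  atom 25: O, bond orders sum to 2 (valence 2) → 0 H
  atom 26: O, bond orders sum to 1 (valence 2) → 1 H
Totals → C:19, H:29, Cl:1, I:1, N:1, O:4.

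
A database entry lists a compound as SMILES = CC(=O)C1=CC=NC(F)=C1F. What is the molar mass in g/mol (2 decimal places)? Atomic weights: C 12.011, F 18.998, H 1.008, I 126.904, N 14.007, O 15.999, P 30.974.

157.12 g/mol

First, the molecular formula is C7H5F2NO (counting implicit H from valence).
  C: 7 × 12.011 = 84.077
  F: 2 × 18.998 = 37.996
  H: 5 × 1.008 = 5.040
  N: 1 × 14.007 = 14.007
  O: 1 × 15.999 = 15.999
Sum: 7×12.011 + 2×18.998 + 5×1.008 + 1×14.007 + 1×15.999 = 157.119 → 157.12 g/mol.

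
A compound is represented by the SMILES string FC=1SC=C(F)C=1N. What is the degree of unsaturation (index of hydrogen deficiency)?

Molecular formula: C4H3F2NS.
DoU = (2C + 2 + N − H − X) / 2, where X is the halogen count and O/S are ignored.
    = (2·4 + 2 + 1 − 3 − 2) / 2 = 6 / 2 = 3.

3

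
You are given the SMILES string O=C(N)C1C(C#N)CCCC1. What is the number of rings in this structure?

1

In SMILES, each pair of matching ring-closure digits denotes one ring-closing bond; the number of such bonds equals the number of independent rings.
Ring-closure bonds here: 1.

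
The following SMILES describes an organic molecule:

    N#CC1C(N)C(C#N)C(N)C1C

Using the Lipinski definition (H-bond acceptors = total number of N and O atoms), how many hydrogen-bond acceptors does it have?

N atoms: 4; O atoms: 0.
Lipinski HBA = 4 + 0 = 4.

4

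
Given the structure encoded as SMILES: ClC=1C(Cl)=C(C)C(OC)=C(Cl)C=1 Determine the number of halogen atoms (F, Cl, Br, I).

3

Halogen atoms appear at heavy-atom positions 1, 4, 11 (3×Cl).
Other groups present: 1 ether.
Halogen count: 3.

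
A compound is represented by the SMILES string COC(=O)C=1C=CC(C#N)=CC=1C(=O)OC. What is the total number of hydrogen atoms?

Walk through each heavy atom and fill implicit hydrogens from standard valence (C 4, N 3, O 2, S 2, halogen 1):
  atom 1: C, bond orders sum to 1 (valence 4) → 3 H
  atom 2: O, bond orders sum to 2 (valence 2) → 0 H
  atom 3: C, bond orders sum to 4 (valence 4) → 0 H
  atom 4: O, bond orders sum to 2 (valence 2) → 0 H
  atom 5: C, bond orders sum to 4 (valence 4) → 0 H
  atom 6: C, bond orders sum to 3 (valence 4) → 1 H
  atom 7: C, bond orders sum to 3 (valence 4) → 1 H
  atom 8: C, bond orders sum to 4 (valence 4) → 0 H
  atom 9: C, bond orders sum to 4 (valence 4) → 0 H
  atom 10: N, bond orders sum to 3 (valence 3) → 0 H
  atom 11: C, bond orders sum to 3 (valence 4) → 1 H
  atom 12: C, bond orders sum to 4 (valence 4) → 0 H
  atom 13: C, bond orders sum to 4 (valence 4) → 0 H
  atom 14: O, bond orders sum to 2 (valence 2) → 0 H
  atom 15: O, bond orders sum to 2 (valence 2) → 0 H
  atom 16: C, bond orders sum to 1 (valence 4) → 3 H
Total hydrogens: 9.

9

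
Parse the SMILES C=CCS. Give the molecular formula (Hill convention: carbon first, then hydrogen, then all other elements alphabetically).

C3H6S

Walk through each heavy atom and fill implicit hydrogens from standard valence (C 4, N 3, O 2, S 2, halogen 1):
  atom 1: C, bond orders sum to 2 (valence 4) → 2 H
  atom 2: C, bond orders sum to 3 (valence 4) → 1 H
  atom 3: C, bond orders sum to 2 (valence 4) → 2 H
  atom 4: S, bond orders sum to 1 (valence 2) → 1 H
Totals → C:3, H:6, S:1.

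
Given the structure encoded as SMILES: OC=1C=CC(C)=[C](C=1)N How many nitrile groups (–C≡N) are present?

0

Scan the SMILES for the nitrile motif — none present.
Groups that are present: 1 hydroxyl, 1 primary amine.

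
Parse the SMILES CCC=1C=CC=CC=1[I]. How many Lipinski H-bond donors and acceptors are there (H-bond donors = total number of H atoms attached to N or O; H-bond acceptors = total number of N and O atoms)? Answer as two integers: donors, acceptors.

Donors: find every N or O and count the H atoms it carries.
  (no N or O atoms present)
Lipinski HBD = 0.
Acceptors: N atoms = 0, O atoms = 0 → HBA = 0.

0, 0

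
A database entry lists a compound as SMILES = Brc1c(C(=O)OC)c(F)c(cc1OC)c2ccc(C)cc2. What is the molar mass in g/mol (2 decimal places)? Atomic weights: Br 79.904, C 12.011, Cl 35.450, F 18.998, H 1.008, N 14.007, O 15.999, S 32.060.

First, the molecular formula is C16H14BrFO3 (counting implicit H from valence).
  Br: 1 × 79.904 = 79.904
  C: 16 × 12.011 = 192.176
  F: 1 × 18.998 = 18.998
  H: 14 × 1.008 = 14.112
  O: 3 × 15.999 = 47.997
Sum: 1×79.904 + 16×12.011 + 1×18.998 + 14×1.008 + 3×15.999 = 353.187 → 353.19 g/mol.

353.19 g/mol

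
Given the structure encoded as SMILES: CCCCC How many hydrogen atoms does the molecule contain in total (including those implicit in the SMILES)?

Walk through each heavy atom and fill implicit hydrogens from standard valence (C 4, N 3, O 2, S 2, halogen 1):
  atom 1: C, bond orders sum to 1 (valence 4) → 3 H
  atom 2: C, bond orders sum to 2 (valence 4) → 2 H
  atom 3: C, bond orders sum to 2 (valence 4) → 2 H
  atom 4: C, bond orders sum to 2 (valence 4) → 2 H
  atom 5: C, bond orders sum to 1 (valence 4) → 3 H
Total hydrogens: 12.

12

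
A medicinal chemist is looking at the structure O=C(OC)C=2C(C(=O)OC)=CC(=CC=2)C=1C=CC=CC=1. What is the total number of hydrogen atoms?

Walk through each heavy atom and fill implicit hydrogens from standard valence (C 4, N 3, O 2, S 2, halogen 1):
  atom 1: O, bond orders sum to 2 (valence 2) → 0 H
  atom 2: C, bond orders sum to 4 (valence 4) → 0 H
  atom 3: O, bond orders sum to 2 (valence 2) → 0 H
  atom 4: C, bond orders sum to 1 (valence 4) → 3 H
  atom 5: C, bond orders sum to 4 (valence 4) → 0 H
  atom 6: C, bond orders sum to 4 (valence 4) → 0 H
  atom 7: C, bond orders sum to 4 (valence 4) → 0 H
  atom 8: O, bond orders sum to 2 (valence 2) → 0 H
  atom 9: O, bond orders sum to 2 (valence 2) → 0 H
  atom 10: C, bond orders sum to 1 (valence 4) → 3 H
  atom 11: C, bond orders sum to 3 (valence 4) → 1 H
  atom 12: C, bond orders sum to 4 (valence 4) → 0 H
  atom 13: C, bond orders sum to 3 (valence 4) → 1 H
  atom 14: C, bond orders sum to 3 (valence 4) → 1 H
  atom 15: C, bond orders sum to 4 (valence 4) → 0 H
  atom 16: C, bond orders sum to 3 (valence 4) → 1 H
  atom 17: C, bond orders sum to 3 (valence 4) → 1 H
  atom 18: C, bond orders sum to 3 (valence 4) → 1 H
  atom 19: C, bond orders sum to 3 (valence 4) → 1 H
  atom 20: C, bond orders sum to 3 (valence 4) → 1 H
Total hydrogens: 14.

14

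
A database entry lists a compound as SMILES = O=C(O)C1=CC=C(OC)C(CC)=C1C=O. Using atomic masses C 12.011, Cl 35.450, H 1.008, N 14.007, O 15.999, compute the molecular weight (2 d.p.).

First, the molecular formula is C11H12O4 (counting implicit H from valence).
  C: 11 × 12.011 = 132.121
  H: 12 × 1.008 = 12.096
  O: 4 × 15.999 = 63.996
Sum: 11×12.011 + 12×1.008 + 4×15.999 = 208.213 → 208.21 g/mol.

208.21 g/mol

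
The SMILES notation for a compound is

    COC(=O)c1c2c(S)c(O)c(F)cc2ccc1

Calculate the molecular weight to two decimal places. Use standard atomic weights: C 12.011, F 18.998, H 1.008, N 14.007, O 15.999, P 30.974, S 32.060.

First, the molecular formula is C12H9FO3S (counting implicit H from valence).
  C: 12 × 12.011 = 144.132
  F: 1 × 18.998 = 18.998
  H: 9 × 1.008 = 9.072
  O: 3 × 15.999 = 47.997
  S: 1 × 32.060 = 32.060
Sum: 12×12.011 + 1×18.998 + 9×1.008 + 3×15.999 + 1×32.060 = 252.259 → 252.26 g/mol.

252.26 g/mol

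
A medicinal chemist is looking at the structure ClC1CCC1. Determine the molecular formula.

Walk through each heavy atom and fill implicit hydrogens from standard valence (C 4, N 3, O 2, S 2, halogen 1):
  atom 1: Cl (halogen, monovalent) → 0 H
  atom 2: C, bond orders sum to 3 (valence 4) → 1 H
  atom 3: C, bond orders sum to 2 (valence 4) → 2 H
  atom 4: C, bond orders sum to 2 (valence 4) → 2 H
  atom 5: C, bond orders sum to 2 (valence 4) → 2 H
Totals → C:4, H:7, Cl:1.
In Hill order: C4H7Cl.

C4H7Cl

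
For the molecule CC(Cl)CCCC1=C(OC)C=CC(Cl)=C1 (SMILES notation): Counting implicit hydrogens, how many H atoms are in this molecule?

Walk through each heavy atom and fill implicit hydrogens from standard valence (C 4, N 3, O 2, S 2, halogen 1):
  atom 1: C, bond orders sum to 1 (valence 4) → 3 H
  atom 2: C, bond orders sum to 3 (valence 4) → 1 H
  atom 3: Cl (halogen, monovalent) → 0 H
  atom 4: C, bond orders sum to 2 (valence 4) → 2 H
  atom 5: C, bond orders sum to 2 (valence 4) → 2 H
  atom 6: C, bond orders sum to 2 (valence 4) → 2 H
  atom 7: C, bond orders sum to 4 (valence 4) → 0 H
  atom 8: C, bond orders sum to 4 (valence 4) → 0 H
  atom 9: O, bond orders sum to 2 (valence 2) → 0 H
  atom 10: C, bond orders sum to 1 (valence 4) → 3 H
  atom 11: C, bond orders sum to 3 (valence 4) → 1 H
  atom 12: C, bond orders sum to 3 (valence 4) → 1 H
  atom 13: C, bond orders sum to 4 (valence 4) → 0 H
  atom 14: Cl (halogen, monovalent) → 0 H
  atom 15: C, bond orders sum to 3 (valence 4) → 1 H
Total hydrogens: 16.

16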